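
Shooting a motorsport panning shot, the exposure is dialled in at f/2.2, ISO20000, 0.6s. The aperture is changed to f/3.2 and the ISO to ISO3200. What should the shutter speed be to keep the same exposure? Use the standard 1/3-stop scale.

Aperture: f/2.2 → f/2.5 → f/2.8 → f/3.2 — 1 stop smaller aperture (darker).
ISO: 20000 → 16000 → 12800 → 10000 → 8000 → 6400 → 5000 → 4000 → 3200 — 2 2/3 stops dropped (darker).
Net change so far: 3 2/3 stops darker. Offset with the shutter speed: 0.6 → 0.8 → 1 → 1.3 → 1.6 → 2 → 2.5 → 3.2 → 4 → 5 → 6 → 8.

8 s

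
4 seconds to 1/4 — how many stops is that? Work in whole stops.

4 → 2 → 1 → 1/2 → 1/4 — count the steps: 4 stops.

4 stops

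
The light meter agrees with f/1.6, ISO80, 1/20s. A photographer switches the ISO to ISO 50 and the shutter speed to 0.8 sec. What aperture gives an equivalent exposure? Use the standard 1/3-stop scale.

ISO: 80 → 64 → 50 — 2/3 stop dropped (darker).
Shutter speed: 1/20 → 1/15 → 1/13 → 1/10 → 1/8 → 1/6 → 1/5 → 1/4 → 0.3 → 0.4 → 0.5 → 0.6 → 0.8 — 4 stops longer (brighter).
Net change so far: 3 1/3 stops brighter. Offset with the aperture: f/1.6 → f/1.8 → f/2 → f/2.2 → f/2.5 → f/2.8 → f/3.2 → f/3.5 → f/4 → f/4.5 → f/5.

f/5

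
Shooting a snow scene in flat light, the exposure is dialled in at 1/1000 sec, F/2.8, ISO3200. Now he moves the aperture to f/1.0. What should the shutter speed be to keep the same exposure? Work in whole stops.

Aperture: f/2.8 → f/2 → f/1.4 → f/1.0 — 3 stops wider (brighter).
Need 3 stops darker from the shutter speed: 1/1000 → 1/2000 → 1/4000 → 1/8000.

1/8000s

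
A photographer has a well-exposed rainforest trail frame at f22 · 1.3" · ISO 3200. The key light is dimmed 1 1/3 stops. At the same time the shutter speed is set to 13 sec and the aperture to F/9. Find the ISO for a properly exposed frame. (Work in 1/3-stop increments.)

Scene light: 1 1/3 stops darker.
Shutter speed: 1.3 → 1.6 → 2 → 2.5 → 3.2 → 4 → 5 → 6 → 8 → 10 → 13 — 3 1/3 stops longer (brighter).
Aperture: f/22 → f/20 → f/18 → f/16 → f/14 → f/13 → f/11 → f/10 → f/9 — 2 2/3 stops opened up (brighter).
Net so far: 4 2/3 stops brighter. ISO: 3200 → 2500 → 2000 → 1600 → 1250 → 1000 → 800 → 640 → 500 → 400 → 320 → 250 → 200 → 160 → 125.

ISO 125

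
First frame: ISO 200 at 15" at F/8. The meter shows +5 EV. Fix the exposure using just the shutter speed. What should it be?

Overexposed by 5 stops → need 5 stops darker.
Shutter speed: 15 → 8 → 4 → 2 → 1 → 1/2.

1/2s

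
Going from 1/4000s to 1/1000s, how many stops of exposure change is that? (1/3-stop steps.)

1/4000 → 1/3200 → 1/2500 → 1/2000 → 1/1600 → 1/1250 → 1/1000 — count the steps: 6 third-stops = 2 stops.

2 stops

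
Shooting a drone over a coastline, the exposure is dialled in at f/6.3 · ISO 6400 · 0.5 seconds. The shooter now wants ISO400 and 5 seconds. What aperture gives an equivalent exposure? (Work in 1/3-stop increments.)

ISO: 6400 → 5000 → 4000 → 3200 → 2500 → 2000 → 1600 → 1250 → 1000 → 800 → 640 → 500 → 400 — 4 stops lower (darker).
Shutter speed: 0.5 → 0.6 → 0.8 → 1 → 1.3 → 1.6 → 2 → 2.5 → 3.2 → 4 → 5 — 3 1/3 stops longer (brighter).
Net change so far: 2/3 stop darker. Offset with the aperture: f/6.3 → f/5.6 → f/5.

f/5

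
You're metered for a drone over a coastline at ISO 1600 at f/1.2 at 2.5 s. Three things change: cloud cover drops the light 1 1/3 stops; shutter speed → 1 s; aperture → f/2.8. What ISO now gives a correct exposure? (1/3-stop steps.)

ISO 51200

Scene light: 1 1/3 stops darker.
Shutter speed: 2.5 → 2 → 1.6 → 1.3 → 1 — 1 1/3 stops shorter (darker).
Aperture: f/1.2 → f/1.4 → f/1.6 → f/1.8 → f/2 → f/2.2 → f/2.5 → f/2.8 — 2 1/3 stops smaller aperture (darker).
Net so far: 5 stops darker. ISO: 1600 → 2000 → 2500 → 3200 → 4000 → 5000 → 6400 → 8000 → 10000 → 12800 → 16000 → 20000 → 25600 → 32000 → 40000 → 51200.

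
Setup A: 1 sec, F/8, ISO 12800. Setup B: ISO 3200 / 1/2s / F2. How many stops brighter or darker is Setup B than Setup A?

1 stop brighter

Aperture: f/8 → f/5.6 → f/4 → f/2.8 → f/2 — 4 stops larger aperture (brighter).
Shutter speed: 1 → 1/2 — 1 stop shorter (darker).
ISO: 12800 → 6400 → 3200 — 2 stops dropped (darker).
Net: +4 −1 −2 = +1 stop.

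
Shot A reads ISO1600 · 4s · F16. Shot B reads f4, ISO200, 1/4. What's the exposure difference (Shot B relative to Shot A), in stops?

3 stops darker

Aperture: f/16 → f/11 → f/8 → f/5.6 → f/4 — 4 stops opened up (brighter).
Shutter speed: 4 → 2 → 1 → 1/2 → 1/4 — 4 stops faster (darker).
ISO: 1600 → 800 → 400 → 200 — 3 stops dropped (darker).
Net: +4 −4 −3 = −3 stops.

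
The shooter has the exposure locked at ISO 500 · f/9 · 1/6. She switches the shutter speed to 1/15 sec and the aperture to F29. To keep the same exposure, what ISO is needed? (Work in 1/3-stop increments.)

ISO 12800

Shutter speed: 1/6 → 1/8 → 1/10 → 1/13 → 1/15 — 1 1/3 stops faster (darker).
Aperture: f/9 → f/10 → f/11 → f/13 → f/14 → f/16 → f/18 → f/20 → f/22 → f/25 → f/29 — 3 1/3 stops stopped down (darker).
Net change so far: 4 2/3 stops darker. Offset with the ISO: 500 → 640 → 800 → 1000 → 1250 → 1600 → 2000 → 2500 → 3200 → 4000 → 5000 → 6400 → 8000 → 10000 → 12800.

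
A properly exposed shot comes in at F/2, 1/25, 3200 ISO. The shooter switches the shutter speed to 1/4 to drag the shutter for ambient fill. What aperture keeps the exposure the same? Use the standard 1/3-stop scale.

f/5

Shutter speed: 1/25 → 1/20 → 1/15 → 1/13 → 1/10 → 1/8 → 1/6 → 1/5 → 1/4 — 2 2/3 stops slower (brighter).
Need 2 2/3 stops darker from the aperture: f/2 → f/2.2 → f/2.5 → f/2.8 → f/3.2 → f/3.5 → f/4 → f/4.5 → f/5.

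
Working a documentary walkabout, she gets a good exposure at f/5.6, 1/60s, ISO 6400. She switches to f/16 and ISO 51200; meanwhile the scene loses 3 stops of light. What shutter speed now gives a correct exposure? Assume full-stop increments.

Scene light: 3 stops darker.
Aperture: f/5.6 → f/8 → f/11 → f/16 — 3 stops narrower (darker).
ISO: 6400 → 12800 → 25600 → 51200 — 3 stops raised (brighter).
Net so far: 3 stops darker. Shutter speed: 1/60 → 1/30 → 1/15 → 1/8.

1/8s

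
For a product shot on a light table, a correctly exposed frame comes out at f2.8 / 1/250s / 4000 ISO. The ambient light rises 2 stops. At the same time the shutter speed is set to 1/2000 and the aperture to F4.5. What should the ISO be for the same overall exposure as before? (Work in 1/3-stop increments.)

ISO 20000

Scene light: 2 stops brighter.
Shutter speed: 1/250 → 1/320 → 1/400 → 1/500 → 1/640 → 1/800 → 1/1000 → 1/1250 → 1/1600 → 1/2000 — 3 stops shorter (darker).
Aperture: f/2.8 → f/3.2 → f/3.5 → f/4 → f/4.5 — 1 1/3 stops stopped down (darker).
Net so far: 2 1/3 stops darker. ISO: 4000 → 5000 → 6400 → 8000 → 10000 → 12800 → 16000 → 20000.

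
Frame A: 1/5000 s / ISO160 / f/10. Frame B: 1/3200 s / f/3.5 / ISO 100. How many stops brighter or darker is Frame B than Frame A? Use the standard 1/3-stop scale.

3 stops brighter

Aperture: f/10 → f/9 → f/8 → f/7.1 → f/6.3 → f/5.6 → f/5 → f/4.5 → f/4 → f/3.5 — 3 stops wider (brighter).
Shutter speed: 1/5000 → 1/4000 → 1/3200 — 2/3 stop longer (brighter).
ISO: 160 → 125 → 100 — 2/3 stop dropped (darker).
Net: +3 +2/3 −2/3 = +3 stops.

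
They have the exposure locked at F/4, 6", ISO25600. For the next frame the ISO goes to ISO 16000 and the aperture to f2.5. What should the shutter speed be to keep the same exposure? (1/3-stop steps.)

ISO: 25600 → 20000 → 16000 — 2/3 stop dropped (darker).
Aperture: f/4 → f/3.5 → f/3.2 → f/2.8 → f/2.5 — 1 1/3 stops larger aperture (brighter).
Net change so far: 2/3 stop brighter. Offset with the shutter speed: 6 → 5 → 4.

4 s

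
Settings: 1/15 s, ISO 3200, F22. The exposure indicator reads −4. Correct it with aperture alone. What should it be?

f/5.6

Underexposed by 4 stops → need 4 stops brighter.
Aperture: f/22 → f/16 → f/11 → f/8 → f/5.6.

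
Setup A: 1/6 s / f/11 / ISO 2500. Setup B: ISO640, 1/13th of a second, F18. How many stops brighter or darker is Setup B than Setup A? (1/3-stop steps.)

Aperture: f/11 → f/13 → f/14 → f/16 → f/18 — 1 1/3 stops stopped down (darker).
Shutter speed: 1/6 → 1/8 → 1/10 → 1/13 — 1 stop shorter (darker).
ISO: 2500 → 2000 → 1600 → 1250 → 1000 → 800 → 640 — 2 stops lower (darker).
Net: −1 1/3 −1 −2 = −4 1/3 stops.

4 1/3 stops darker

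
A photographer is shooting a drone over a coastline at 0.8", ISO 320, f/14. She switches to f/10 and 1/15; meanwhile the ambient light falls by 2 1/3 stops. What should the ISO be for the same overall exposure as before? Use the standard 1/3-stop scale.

Scene light: 2 1/3 stops darker.
Aperture: f/14 → f/13 → f/11 → f/10 — 1 stop wider (brighter).
Shutter speed: 0.8 → 0.6 → 0.5 → 0.4 → 0.3 → 1/4 → 1/5 → 1/6 → 1/8 → 1/10 → 1/13 → 1/15 — 3 2/3 stops faster (darker).
Net so far: 5 stops darker. ISO: 320 → 400 → 500 → 640 → 800 → 1000 → 1250 → 1600 → 2000 → 2500 → 3200 → 4000 → 5000 → 6400 → 8000 → 10000.

ISO 10000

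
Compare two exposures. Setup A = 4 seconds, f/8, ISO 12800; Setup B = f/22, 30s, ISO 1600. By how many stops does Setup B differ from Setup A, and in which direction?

Aperture: f/8 → f/11 → f/16 → f/22 — 3 stops smaller aperture (darker).
Shutter speed: 4 → 8 → 15 → 30 — 3 stops slower (brighter).
ISO: 12800 → 6400 → 3200 → 1600 — 3 stops lower (darker).
Net: −3 +3 −3 = −3 stops.

3 stops darker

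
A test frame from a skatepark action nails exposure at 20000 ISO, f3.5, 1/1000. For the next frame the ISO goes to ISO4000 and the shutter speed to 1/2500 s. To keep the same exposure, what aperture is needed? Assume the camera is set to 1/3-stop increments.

ISO: 20000 → 16000 → 12800 → 10000 → 8000 → 6400 → 5000 → 4000 — 2 1/3 stops lower (darker).
Shutter speed: 1/1000 → 1/1250 → 1/1600 → 1/2000 → 1/2500 — 1 1/3 stops shorter (darker).
Net change so far: 3 2/3 stops darker. Offset with the aperture: f/3.5 → f/3.2 → f/2.8 → f/2.5 → f/2.2 → f/2 → f/1.8 → f/1.6 → f/1.4 → f/1.2 → f/1.1 → f/1.0.

f/1.0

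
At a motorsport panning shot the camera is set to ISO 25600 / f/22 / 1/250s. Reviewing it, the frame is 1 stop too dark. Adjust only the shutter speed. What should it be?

Underexposed by 1 stop → need 1 stop brighter.
Shutter speed: 1/250 → 1/125.

1/125s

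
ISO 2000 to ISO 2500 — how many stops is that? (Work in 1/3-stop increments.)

1/3 stop

2000 → 2500 — count the steps: 1 third-stops = 1/3 stop.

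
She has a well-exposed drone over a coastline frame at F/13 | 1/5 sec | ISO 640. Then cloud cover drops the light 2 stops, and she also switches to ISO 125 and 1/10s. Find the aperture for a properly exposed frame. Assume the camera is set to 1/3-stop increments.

Scene light: 2 stops darker.
ISO: 640 → 500 → 400 → 320 → 250 → 200 → 160 → 125 — 2 1/3 stops lower (darker).
Shutter speed: 1/5 → 1/6 → 1/8 → 1/10 — 1 stop shorter (darker).
Net so far: 5 1/3 stops darker. Aperture: f/13 → f/11 → f/10 → f/9 → f/8 → f/7.1 → f/6.3 → f/5.6 → f/5 → f/4.5 → f/4 → f/3.5 → f/3.2 → f/2.8 → f/2.5 → f/2.2 → f/2.

f/2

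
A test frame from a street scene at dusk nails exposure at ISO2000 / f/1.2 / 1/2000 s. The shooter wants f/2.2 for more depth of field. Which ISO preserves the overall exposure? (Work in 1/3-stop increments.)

Aperture: f/1.2 → f/1.4 → f/1.6 → f/1.8 → f/2 → f/2.2 — 1 2/3 stops narrower (darker).
Need 1 2/3 stops brighter from the ISO: 2000 → 2500 → 3200 → 4000 → 5000 → 6400.

ISO 6400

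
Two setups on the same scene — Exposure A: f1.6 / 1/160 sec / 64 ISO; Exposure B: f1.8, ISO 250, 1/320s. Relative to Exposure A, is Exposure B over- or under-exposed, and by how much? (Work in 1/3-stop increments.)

2/3 stop brighter

Aperture: f/1.6 → f/1.8 — 1/3 stop smaller aperture (darker).
Shutter speed: 1/160 → 1/200 → 1/250 → 1/320 — 1 stop faster (darker).
ISO: 64 → 80 → 100 → 125 → 160 → 200 → 250 — 2 stops raised (brighter).
Net: −1/3 −1 +2 = +2/3 stops.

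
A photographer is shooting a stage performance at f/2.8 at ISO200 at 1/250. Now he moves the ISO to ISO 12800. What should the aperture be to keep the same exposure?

f/22

ISO: 200 → 400 → 800 → 1600 → 3200 → 6400 → 12800 — 6 stops higher (brighter).
Need 6 stops darker from the aperture: f/2.8 → f/4 → f/5.6 → f/8 → f/11 → f/16 → f/22.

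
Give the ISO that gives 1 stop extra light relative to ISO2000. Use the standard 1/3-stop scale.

ISO: 2000 → 2500 → 3200 → 4000 — 1 stop higher (brighter).

ISO 4000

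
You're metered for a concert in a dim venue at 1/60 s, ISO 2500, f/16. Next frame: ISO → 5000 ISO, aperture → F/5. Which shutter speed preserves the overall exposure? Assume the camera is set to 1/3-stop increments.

ISO: 2500 → 3200 → 4000 → 5000 — 1 stop higher (brighter).
Aperture: f/16 → f/14 → f/13 → f/11 → f/10 → f/9 → f/8 → f/7.1 → f/6.3 → f/5.6 → f/5 — 3 1/3 stops larger aperture (brighter).
Net change so far: 4 1/3 stops brighter. Offset with the shutter speed: 1/60 → 1/80 → 1/100 → 1/125 → 1/160 → 1/200 → 1/250 → 1/320 → 1/400 → 1/500 → 1/640 → 1/800 → 1/1000 → 1/1250.

1/1250s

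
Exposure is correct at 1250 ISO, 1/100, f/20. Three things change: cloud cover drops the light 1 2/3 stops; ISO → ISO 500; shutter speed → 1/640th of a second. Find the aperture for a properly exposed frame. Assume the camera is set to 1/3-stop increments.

f/2.8

Scene light: 1 2/3 stops darker.
ISO: 1250 → 1000 → 800 → 640 → 500 — 1 1/3 stops dropped (darker).
Shutter speed: 1/100 → 1/125 → 1/160 → 1/200 → 1/250 → 1/320 → 1/400 → 1/500 → 1/640 — 2 2/3 stops shorter (darker).
Net so far: 5 2/3 stops darker. Aperture: f/20 → f/18 → f/16 → f/14 → f/13 → f/11 → f/10 → f/9 → f/8 → f/7.1 → f/6.3 → f/5.6 → f/5 → f/4.5 → f/4 → f/3.5 → f/3.2 → f/2.8.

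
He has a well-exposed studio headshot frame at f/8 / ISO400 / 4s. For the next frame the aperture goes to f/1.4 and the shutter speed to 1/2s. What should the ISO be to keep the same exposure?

ISO 100

Aperture: f/8 → f/5.6 → f/4 → f/2.8 → f/2 → f/1.4 — 5 stops larger aperture (brighter).
Shutter speed: 4 → 2 → 1 → 1/2 — 3 stops shorter (darker).
Net change so far: 2 stops brighter. Offset with the ISO: 400 → 200 → 100.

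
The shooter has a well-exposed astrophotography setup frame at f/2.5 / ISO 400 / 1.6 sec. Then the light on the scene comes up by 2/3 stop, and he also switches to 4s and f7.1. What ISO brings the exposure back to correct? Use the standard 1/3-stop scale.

Scene light: 2/3 stop brighter.
Shutter speed: 1.6 → 2 → 2.5 → 3.2 → 4 — 1 1/3 stops slower (brighter).
Aperture: f/2.5 → f/2.8 → f/3.2 → f/3.5 → f/4 → f/4.5 → f/5 → f/5.6 → f/6.3 → f/7.1 — 3 stops smaller aperture (darker).
Net so far: 1 stop darker. ISO: 400 → 500 → 640 → 800.

ISO 800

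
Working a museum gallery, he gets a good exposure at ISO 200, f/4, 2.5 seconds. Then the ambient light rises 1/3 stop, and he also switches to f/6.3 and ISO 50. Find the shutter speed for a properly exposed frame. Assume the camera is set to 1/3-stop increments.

20 s

Scene light: 1/3 stop brighter.
Aperture: f/4 → f/4.5 → f/5 → f/5.6 → f/6.3 — 1 1/3 stops stopped down (darker).
ISO: 200 → 160 → 125 → 100 → 80 → 64 → 50 — 2 stops dropped (darker).
Net so far: 3 stops darker. Shutter speed: 2.5 → 3.2 → 4 → 5 → 6 → 8 → 10 → 13 → 15 → 20.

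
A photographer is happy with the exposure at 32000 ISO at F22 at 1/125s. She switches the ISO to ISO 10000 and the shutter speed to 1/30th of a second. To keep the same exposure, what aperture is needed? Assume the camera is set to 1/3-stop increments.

ISO: 32000 → 25600 → 20000 → 16000 → 12800 → 10000 — 1 2/3 stops lower (darker).
Shutter speed: 1/125 → 1/100 → 1/80 → 1/60 → 1/50 → 1/40 → 1/30 — 2 stops longer (brighter).
Net change so far: 1/3 stop brighter. Offset with the aperture: f/22 → f/25.

f/25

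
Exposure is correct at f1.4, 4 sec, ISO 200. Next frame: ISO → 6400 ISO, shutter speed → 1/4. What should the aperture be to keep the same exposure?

ISO: 200 → 400 → 800 → 1600 → 3200 → 6400 — 5 stops raised (brighter).
Shutter speed: 4 → 2 → 1 → 1/2 → 1/4 — 4 stops faster (darker).
Net change so far: 1 stop brighter. Offset with the aperture: f/1.4 → f/2.

f/2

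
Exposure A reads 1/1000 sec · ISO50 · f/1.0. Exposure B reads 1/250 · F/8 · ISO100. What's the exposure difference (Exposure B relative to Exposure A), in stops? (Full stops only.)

Aperture: f/1.0 → f/1.4 → f/2 → f/2.8 → f/4 → f/5.6 → f/8 — 6 stops smaller aperture (darker).
Shutter speed: 1/1000 → 1/500 → 1/250 — 2 stops slower (brighter).
ISO: 50 → 100 — 1 stop raised (brighter).
Net: −6 +2 +1 = −3 stops.

3 stops darker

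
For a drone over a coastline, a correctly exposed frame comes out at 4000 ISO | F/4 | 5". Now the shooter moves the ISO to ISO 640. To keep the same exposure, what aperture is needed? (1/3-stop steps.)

f/1.6

ISO: 4000 → 3200 → 2500 → 2000 → 1600 → 1250 → 1000 → 800 → 640 — 2 2/3 stops lower (darker).
Need 2 2/3 stops brighter from the aperture: f/4 → f/3.5 → f/3.2 → f/2.8 → f/2.5 → f/2.2 → f/2 → f/1.8 → f/1.6.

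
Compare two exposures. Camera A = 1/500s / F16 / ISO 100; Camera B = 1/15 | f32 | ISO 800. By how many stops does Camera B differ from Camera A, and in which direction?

6 stops brighter

Aperture: f/16 → f/22 → f/32 — 2 stops narrower (darker).
Shutter speed: 1/500 → 1/250 → 1/125 → 1/60 → 1/30 → 1/15 — 5 stops slower (brighter).
ISO: 100 → 200 → 400 → 800 — 3 stops raised (brighter).
Net: −2 +5 +3 = +6 stops.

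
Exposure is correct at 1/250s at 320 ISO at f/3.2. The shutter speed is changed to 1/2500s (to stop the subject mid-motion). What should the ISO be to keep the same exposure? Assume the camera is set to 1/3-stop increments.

ISO 3200

Shutter speed: 1/250 → 1/320 → 1/400 → 1/500 → 1/640 → 1/800 → 1/1000 → 1/1250 → 1/1600 → 1/2000 → 1/2500 — 3 1/3 stops shorter (darker).
Need 3 1/3 stops brighter from the ISO: 320 → 400 → 500 → 640 → 800 → 1000 → 1250 → 1600 → 2000 → 2500 → 3200.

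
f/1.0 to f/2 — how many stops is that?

2 stops

f/1.0 → f/1.4 → f/2 — count the steps: 2 stops.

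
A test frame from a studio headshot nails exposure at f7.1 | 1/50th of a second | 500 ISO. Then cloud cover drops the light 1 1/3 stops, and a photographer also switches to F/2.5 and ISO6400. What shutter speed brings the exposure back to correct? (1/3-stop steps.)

1/2000s

Scene light: 1 1/3 stops darker.
Aperture: f/7.1 → f/6.3 → f/5.6 → f/5 → f/4.5 → f/4 → f/3.5 → f/3.2 → f/2.8 → f/2.5 — 3 stops wider (brighter).
ISO: 500 → 640 → 800 → 1000 → 1250 → 1600 → 2000 → 2500 → 3200 → 4000 → 5000 → 6400 — 3 2/3 stops raised (brighter).
Net so far: 5 1/3 stops brighter. Shutter speed: 1/50 → 1/60 → 1/80 → 1/100 → 1/125 → 1/160 → 1/200 → 1/250 → 1/320 → 1/400 → 1/500 → 1/640 → 1/800 → 1/1000 → 1/1250 → 1/1600 → 1/2000.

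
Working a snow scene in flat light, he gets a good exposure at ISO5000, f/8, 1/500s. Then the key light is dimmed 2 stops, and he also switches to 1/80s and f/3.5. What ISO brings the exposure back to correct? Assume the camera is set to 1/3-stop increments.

Scene light: 2 stops darker.
Shutter speed: 1/500 → 1/400 → 1/320 → 1/250 → 1/200 → 1/160 → 1/125 → 1/100 → 1/80 — 2 2/3 stops longer (brighter).
Aperture: f/8 → f/7.1 → f/6.3 → f/5.6 → f/5 → f/4.5 → f/4 → f/3.5 — 2 1/3 stops larger aperture (brighter).
Net so far: 3 stops brighter. ISO: 5000 → 4000 → 3200 → 2500 → 2000 → 1600 → 1250 → 1000 → 800 → 640.

ISO 640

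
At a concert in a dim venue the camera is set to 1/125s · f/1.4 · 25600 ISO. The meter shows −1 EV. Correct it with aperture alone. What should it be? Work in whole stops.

f/1.0

Underexposed by 1 stop → need 1 stop brighter.
Aperture: f/1.4 → f/1.0.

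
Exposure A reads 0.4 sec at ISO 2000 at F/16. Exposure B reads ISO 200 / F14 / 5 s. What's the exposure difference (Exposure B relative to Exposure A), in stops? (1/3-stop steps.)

Aperture: f/16 → f/14 — 1/3 stop opened up (brighter).
Shutter speed: 0.4 → 0.5 → 0.6 → 0.8 → 1 → 1.3 → 1.6 → 2 → 2.5 → 3.2 → 4 → 5 — 3 2/3 stops slower (brighter).
ISO: 2000 → 1600 → 1250 → 1000 → 800 → 640 → 500 → 400 → 320 → 250 → 200 — 3 1/3 stops dropped (darker).
Net: +1/3 +3 2/3 −3 1/3 = +2/3 stops.

2/3 stop brighter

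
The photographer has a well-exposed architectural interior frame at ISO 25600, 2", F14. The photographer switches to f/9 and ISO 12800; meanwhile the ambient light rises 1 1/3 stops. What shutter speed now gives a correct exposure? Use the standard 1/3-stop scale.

0.6 s

Scene light: 1 1/3 stops brighter.
Aperture: f/14 → f/13 → f/11 → f/10 → f/9 — 1 1/3 stops larger aperture (brighter).
ISO: 25600 → 20000 → 16000 → 12800 — 1 stop dropped (darker).
Net so far: 1 2/3 stops brighter. Shutter speed: 2 → 1.6 → 1.3 → 1 → 0.8 → 0.6.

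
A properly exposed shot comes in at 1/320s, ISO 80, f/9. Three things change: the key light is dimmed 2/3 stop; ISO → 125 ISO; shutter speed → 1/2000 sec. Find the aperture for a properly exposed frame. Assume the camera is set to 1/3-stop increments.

f/3.5

Scene light: 2/3 stop darker.
ISO: 80 → 100 → 125 — 2/3 stop raised (brighter).
Shutter speed: 1/320 → 1/400 → 1/500 → 1/640 → 1/800 → 1/1000 → 1/1250 → 1/1600 → 1/2000 — 2 2/3 stops faster (darker).
Net so far: 2 2/3 stops darker. Aperture: f/9 → f/8 → f/7.1 → f/6.3 → f/5.6 → f/5 → f/4.5 → f/4 → f/3.5.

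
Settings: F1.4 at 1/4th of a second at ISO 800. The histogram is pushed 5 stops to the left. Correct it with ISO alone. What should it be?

ISO 25600

Underexposed by 5 stops → need 5 stops brighter.
ISO: 800 → 1600 → 3200 → 6400 → 12800 → 25600.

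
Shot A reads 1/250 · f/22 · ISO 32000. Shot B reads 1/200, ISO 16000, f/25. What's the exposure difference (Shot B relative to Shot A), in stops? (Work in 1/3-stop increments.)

Aperture: f/22 → f/25 — 1/3 stop narrower (darker).
Shutter speed: 1/250 → 1/200 — 1/3 stop longer (brighter).
ISO: 32000 → 25600 → 20000 → 16000 — 1 stop lower (darker).
Net: −1/3 +1/3 −1 = −1 stop.

1 stop darker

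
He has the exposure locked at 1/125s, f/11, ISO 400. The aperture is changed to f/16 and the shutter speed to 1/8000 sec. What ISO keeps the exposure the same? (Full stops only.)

ISO 51200

Aperture: f/11 → f/16 — 1 stop narrower (darker).
Shutter speed: 1/125 → 1/250 → 1/500 → 1/1000 → 1/2000 → 1/4000 → 1/8000 — 6 stops shorter (darker).
Net change so far: 7 stops darker. Offset with the ISO: 400 → 800 → 1600 → 3200 → 6400 → 12800 → 25600 → 51200.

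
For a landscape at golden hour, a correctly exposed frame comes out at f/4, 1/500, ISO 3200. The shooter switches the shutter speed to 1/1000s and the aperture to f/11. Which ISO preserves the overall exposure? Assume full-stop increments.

Shutter speed: 1/500 → 1/1000 — 1 stop faster (darker).
Aperture: f/4 → f/5.6 → f/8 → f/11 — 3 stops narrower (darker).
Net change so far: 4 stops darker. Offset with the ISO: 3200 → 6400 → 12800 → 25600 → 51200.

ISO 51200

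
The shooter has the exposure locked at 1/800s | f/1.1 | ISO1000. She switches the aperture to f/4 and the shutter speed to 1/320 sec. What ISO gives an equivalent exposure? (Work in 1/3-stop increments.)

ISO 5000

Aperture: f/1.1 → f/1.2 → f/1.4 → f/1.6 → f/1.8 → f/2 → f/2.2 → f/2.5 → f/2.8 → f/3.2 → f/3.5 → f/4 — 3 2/3 stops smaller aperture (darker).
Shutter speed: 1/800 → 1/640 → 1/500 → 1/400 → 1/320 — 1 1/3 stops slower (brighter).
Net change so far: 2 1/3 stops darker. Offset with the ISO: 1000 → 1250 → 1600 → 2000 → 2500 → 3200 → 4000 → 5000.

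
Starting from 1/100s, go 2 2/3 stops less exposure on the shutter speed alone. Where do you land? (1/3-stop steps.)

1/640s

Shutter speed: 1/100 → 1/125 → 1/160 → 1/200 → 1/250 → 1/320 → 1/400 → 1/500 → 1/640 — 2 2/3 stops faster (darker).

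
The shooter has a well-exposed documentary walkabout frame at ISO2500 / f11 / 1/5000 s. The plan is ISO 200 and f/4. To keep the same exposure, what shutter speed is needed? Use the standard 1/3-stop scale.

1/3200s

ISO: 2500 → 2000 → 1600 → 1250 → 1000 → 800 → 640 → 500 → 400 → 320 → 250 → 200 — 3 2/3 stops lower (darker).
Aperture: f/11 → f/10 → f/9 → f/8 → f/7.1 → f/6.3 → f/5.6 → f/5 → f/4.5 → f/4 — 3 stops wider (brighter).
Net change so far: 2/3 stop darker. Offset with the shutter speed: 1/5000 → 1/4000 → 1/3200.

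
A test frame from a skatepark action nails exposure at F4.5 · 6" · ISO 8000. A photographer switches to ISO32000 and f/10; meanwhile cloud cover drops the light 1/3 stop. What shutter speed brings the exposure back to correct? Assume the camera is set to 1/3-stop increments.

Scene light: 1/3 stop darker.
ISO: 8000 → 10000 → 12800 → 16000 → 20000 → 25600 → 32000 — 2 stops higher (brighter).
Aperture: f/4.5 → f/5 → f/5.6 → f/6.3 → f/7.1 → f/8 → f/9 → f/10 — 2 1/3 stops narrower (darker).
Net so far: 2/3 stop darker. Shutter speed: 6 → 8 → 10.

10 s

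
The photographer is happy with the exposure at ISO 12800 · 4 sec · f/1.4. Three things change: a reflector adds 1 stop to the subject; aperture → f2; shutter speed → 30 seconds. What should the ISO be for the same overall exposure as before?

Scene light: 1 stop brighter.
Aperture: f/1.4 → f/2 — 1 stop stopped down (darker).
Shutter speed: 4 → 8 → 15 → 30 — 3 stops slower (brighter).
Net so far: 3 stops brighter. ISO: 12800 → 6400 → 3200 → 1600.

ISO 1600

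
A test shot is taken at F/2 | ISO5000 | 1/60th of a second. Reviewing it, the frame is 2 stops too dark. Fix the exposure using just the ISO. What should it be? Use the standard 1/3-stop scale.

ISO 20000

Underexposed by 2 stops → need 2 stops brighter.
ISO: 5000 → 6400 → 8000 → 10000 → 12800 → 16000 → 20000.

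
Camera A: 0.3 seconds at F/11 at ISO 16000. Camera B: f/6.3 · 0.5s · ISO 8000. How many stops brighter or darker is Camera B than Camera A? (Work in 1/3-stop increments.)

1 1/3 stops brighter

Aperture: f/11 → f/10 → f/9 → f/8 → f/7.1 → f/6.3 — 1 2/3 stops larger aperture (brighter).
Shutter speed: 0.3 → 0.4 → 0.5 — 2/3 stop longer (brighter).
ISO: 16000 → 12800 → 10000 → 8000 — 1 stop lower (darker).
Net: +1 2/3 +2/3 −1 = +1 1/3 stops.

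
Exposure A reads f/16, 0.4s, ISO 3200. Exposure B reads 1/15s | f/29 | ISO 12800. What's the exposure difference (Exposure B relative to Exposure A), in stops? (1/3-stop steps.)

2 1/3 stops darker

Aperture: f/16 → f/18 → f/20 → f/22 → f/25 → f/29 — 1 2/3 stops narrower (darker).
Shutter speed: 0.4 → 0.3 → 1/4 → 1/5 → 1/6 → 1/8 → 1/10 → 1/13 → 1/15 — 2 2/3 stops shorter (darker).
ISO: 3200 → 4000 → 5000 → 6400 → 8000 → 10000 → 12800 — 2 stops raised (brighter).
Net: −1 2/3 −2 2/3 +2 = −2 1/3 stops.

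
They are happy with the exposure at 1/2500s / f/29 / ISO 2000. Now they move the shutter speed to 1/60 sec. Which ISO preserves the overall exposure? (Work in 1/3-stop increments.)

ISO 50

Shutter speed: 1/2500 → 1/2000 → 1/1600 → 1/1250 → 1/1000 → 1/800 → 1/640 → 1/500 → 1/400 → 1/320 → 1/250 → 1/200 → 1/160 → 1/125 → 1/100 → 1/80 → 1/60 — 5 1/3 stops slower (brighter).
Need 5 1/3 stops darker from the ISO: 2000 → 1600 → 1250 → 1000 → 800 → 640 → 500 → 400 → 320 → 250 → 200 → 160 → 125 → 100 → 80 → 64 → 50.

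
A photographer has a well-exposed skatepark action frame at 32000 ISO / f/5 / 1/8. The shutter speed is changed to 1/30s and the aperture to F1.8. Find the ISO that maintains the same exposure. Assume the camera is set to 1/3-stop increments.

Shutter speed: 1/8 → 1/10 → 1/13 → 1/15 → 1/20 → 1/25 → 1/30 — 2 stops shorter (darker).
Aperture: f/5 → f/4.5 → f/4 → f/3.5 → f/3.2 → f/2.8 → f/2.5 → f/2.2 → f/2 → f/1.8 — 3 stops wider (brighter).
Net change so far: 1 stop brighter. Offset with the ISO: 32000 → 25600 → 20000 → 16000.

ISO 16000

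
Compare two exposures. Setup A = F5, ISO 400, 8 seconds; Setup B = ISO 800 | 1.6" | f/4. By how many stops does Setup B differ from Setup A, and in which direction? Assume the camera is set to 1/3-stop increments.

Aperture: f/5 → f/4.5 → f/4 — 2/3 stop opened up (brighter).
Shutter speed: 8 → 6 → 5 → 4 → 3.2 → 2.5 → 2 → 1.6 — 2 1/3 stops faster (darker).
ISO: 400 → 500 → 640 → 800 — 1 stop raised (brighter).
Net: +2/3 −2 1/3 +1 = −2/3 stops.

2/3 stop darker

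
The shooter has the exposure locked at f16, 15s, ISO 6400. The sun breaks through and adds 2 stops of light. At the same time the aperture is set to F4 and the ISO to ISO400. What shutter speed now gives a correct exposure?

4 s

Scene light: 2 stops brighter.
Aperture: f/16 → f/11 → f/8 → f/5.6 → f/4 — 4 stops wider (brighter).
ISO: 6400 → 3200 → 1600 → 800 → 400 — 4 stops lower (darker).
Net so far: 2 stops brighter. Shutter speed: 15 → 8 → 4.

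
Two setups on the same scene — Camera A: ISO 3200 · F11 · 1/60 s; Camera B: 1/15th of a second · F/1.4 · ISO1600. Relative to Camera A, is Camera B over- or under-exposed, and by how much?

7 stops brighter

Aperture: f/11 → f/8 → f/5.6 → f/4 → f/2.8 → f/2 → f/1.4 — 6 stops wider (brighter).
Shutter speed: 1/60 → 1/30 → 1/15 — 2 stops longer (brighter).
ISO: 3200 → 1600 — 1 stop dropped (darker).
Net: +6 +2 −1 = +7 stops.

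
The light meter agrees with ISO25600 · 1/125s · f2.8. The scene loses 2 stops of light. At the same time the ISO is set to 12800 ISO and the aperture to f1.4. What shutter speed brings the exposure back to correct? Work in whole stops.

1/60s

Scene light: 2 stops darker.
ISO: 25600 → 12800 — 1 stop dropped (darker).
Aperture: f/2.8 → f/2 → f/1.4 — 2 stops opened up (brighter).
Net so far: 1 stop darker. Shutter speed: 1/125 → 1/60.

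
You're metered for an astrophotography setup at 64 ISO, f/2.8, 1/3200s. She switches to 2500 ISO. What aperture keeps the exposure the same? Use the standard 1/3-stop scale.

f/18

ISO: 64 → 80 → 100 → 125 → 160 → 200 → 250 → 320 → 400 → 500 → 640 → 800 → 1000 → 1250 → 1600 → 2000 → 2500 — 5 1/3 stops raised (brighter).
Need 5 1/3 stops darker from the aperture: f/2.8 → f/3.2 → f/3.5 → f/4 → f/4.5 → f/5 → f/5.6 → f/6.3 → f/7.1 → f/8 → f/9 → f/10 → f/11 → f/13 → f/14 → f/16 → f/18.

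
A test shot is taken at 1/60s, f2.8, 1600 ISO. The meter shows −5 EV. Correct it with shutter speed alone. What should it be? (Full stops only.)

1/2s

Underexposed by 5 stops → need 5 stops brighter.
Shutter speed: 1/60 → 1/30 → 1/15 → 1/8 → 1/4 → 1/2.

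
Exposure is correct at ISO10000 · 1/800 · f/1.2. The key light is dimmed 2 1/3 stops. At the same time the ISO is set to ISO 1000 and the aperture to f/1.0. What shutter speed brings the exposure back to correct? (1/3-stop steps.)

Scene light: 2 1/3 stops darker.
ISO: 10000 → 8000 → 6400 → 5000 → 4000 → 3200 → 2500 → 2000 → 1600 → 1250 → 1000 — 3 1/3 stops dropped (darker).
Aperture: f/1.2 → f/1.1 → f/1.0 — 2/3 stop wider (brighter).
Net so far: 5 stops darker. Shutter speed: 1/800 → 1/640 → 1/500 → 1/400 → 1/320 → 1/250 → 1/200 → 1/160 → 1/125 → 1/100 → 1/80 → 1/60 → 1/50 → 1/40 → 1/30 → 1/25.

1/25s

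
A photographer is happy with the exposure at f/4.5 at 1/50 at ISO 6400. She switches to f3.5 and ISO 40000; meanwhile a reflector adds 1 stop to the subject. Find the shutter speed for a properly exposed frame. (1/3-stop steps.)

Scene light: 1 stop brighter.
Aperture: f/4.5 → f/4 → f/3.5 — 2/3 stop wider (brighter).
ISO: 6400 → 8000 → 10000 → 12800 → 16000 → 20000 → 25600 → 32000 → 40000 — 2 2/3 stops raised (brighter).
Net so far: 4 1/3 stops brighter. Shutter speed: 1/50 → 1/60 → 1/80 → 1/100 → 1/125 → 1/160 → 1/200 → 1/250 → 1/320 → 1/400 → 1/500 → 1/640 → 1/800 → 1/1000.

1/1000s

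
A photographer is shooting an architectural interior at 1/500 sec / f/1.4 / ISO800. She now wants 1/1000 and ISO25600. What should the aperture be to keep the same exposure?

f/5.6

Shutter speed: 1/500 → 1/1000 — 1 stop faster (darker).
ISO: 800 → 1600 → 3200 → 6400 → 12800 → 25600 — 5 stops raised (brighter).
Net change so far: 4 stops brighter. Offset with the aperture: f/1.4 → f/2 → f/2.8 → f/4 → f/5.6.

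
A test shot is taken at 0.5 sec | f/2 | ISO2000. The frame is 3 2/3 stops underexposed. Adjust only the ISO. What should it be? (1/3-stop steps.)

Underexposed by 3 2/3 stops → need 3 2/3 stops brighter.
ISO: 2000 → 2500 → 3200 → 4000 → 5000 → 6400 → 8000 → 10000 → 12800 → 16000 → 20000 → 25600.

ISO 25600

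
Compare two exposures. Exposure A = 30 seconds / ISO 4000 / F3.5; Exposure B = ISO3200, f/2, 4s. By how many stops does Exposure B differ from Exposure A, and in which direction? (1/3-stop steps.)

1 2/3 stops darker

Aperture: f/3.5 → f/3.2 → f/2.8 → f/2.5 → f/2.2 → f/2 — 1 2/3 stops larger aperture (brighter).
Shutter speed: 30 → 25 → 20 → 15 → 13 → 10 → 8 → 6 → 5 → 4 — 3 stops shorter (darker).
ISO: 4000 → 3200 — 1/3 stop lower (darker).
Net: +1 2/3 −3 −1/3 = −1 2/3 stops.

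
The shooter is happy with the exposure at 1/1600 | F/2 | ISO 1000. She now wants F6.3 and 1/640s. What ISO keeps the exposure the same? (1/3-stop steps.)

Aperture: f/2 → f/2.2 → f/2.5 → f/2.8 → f/3.2 → f/3.5 → f/4 → f/4.5 → f/5 → f/5.6 → f/6.3 — 3 1/3 stops smaller aperture (darker).
Shutter speed: 1/1600 → 1/1250 → 1/1000 → 1/800 → 1/640 — 1 1/3 stops slower (brighter).
Net change so far: 2 stops darker. Offset with the ISO: 1000 → 1250 → 1600 → 2000 → 2500 → 3200 → 4000.

ISO 4000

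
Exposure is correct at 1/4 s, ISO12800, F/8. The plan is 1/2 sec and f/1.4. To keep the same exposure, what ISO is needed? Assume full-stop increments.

Shutter speed: 1/4 → 1/2 — 1 stop slower (brighter).
Aperture: f/8 → f/5.6 → f/4 → f/2.8 → f/2 → f/1.4 — 5 stops wider (brighter).
Net change so far: 6 stops brighter. Offset with the ISO: 12800 → 6400 → 3200 → 1600 → 800 → 400 → 200.

ISO 200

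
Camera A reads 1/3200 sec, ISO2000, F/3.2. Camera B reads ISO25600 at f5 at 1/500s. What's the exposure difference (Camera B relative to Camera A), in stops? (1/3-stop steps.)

5 stops brighter

Aperture: f/3.2 → f/3.5 → f/4 → f/4.5 → f/5 — 1 1/3 stops narrower (darker).
Shutter speed: 1/3200 → 1/2500 → 1/2000 → 1/1600 → 1/1250 → 1/1000 → 1/800 → 1/640 → 1/500 — 2 2/3 stops longer (brighter).
ISO: 2000 → 2500 → 3200 → 4000 → 5000 → 6400 → 8000 → 10000 → 12800 → 16000 → 20000 → 25600 — 3 2/3 stops higher (brighter).
Net: −1 1/3 +2 2/3 +3 2/3 = +5 stops.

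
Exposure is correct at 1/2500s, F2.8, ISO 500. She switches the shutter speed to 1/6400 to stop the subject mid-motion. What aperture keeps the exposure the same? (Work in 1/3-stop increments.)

f/1.8

Shutter speed: 1/2500 → 1/3200 → 1/4000 → 1/5000 → 1/6400 — 1 1/3 stops faster (darker).
Need 1 1/3 stops brighter from the aperture: f/2.8 → f/2.5 → f/2.2 → f/2 → f/1.8.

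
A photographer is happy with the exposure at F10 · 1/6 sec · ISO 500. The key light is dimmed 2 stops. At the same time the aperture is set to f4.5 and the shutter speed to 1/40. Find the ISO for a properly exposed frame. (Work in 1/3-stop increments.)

Scene light: 2 stops darker.
Aperture: f/10 → f/9 → f/8 → f/7.1 → f/6.3 → f/5.6 → f/5 → f/4.5 — 2 1/3 stops larger aperture (brighter).
Shutter speed: 1/6 → 1/8 → 1/10 → 1/13 → 1/15 → 1/20 → 1/25 → 1/30 → 1/40 — 2 2/3 stops faster (darker).
Net so far: 2 1/3 stops darker. ISO: 500 → 640 → 800 → 1000 → 1250 → 1600 → 2000 → 2500.

ISO 2500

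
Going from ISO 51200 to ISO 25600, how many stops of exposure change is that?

51200 → 25600 — count the steps: 1 stop.

1 stop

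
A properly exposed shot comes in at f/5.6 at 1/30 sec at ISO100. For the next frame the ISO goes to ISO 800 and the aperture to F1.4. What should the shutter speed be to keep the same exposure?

ISO: 100 → 200 → 400 → 800 — 3 stops raised (brighter).
Aperture: f/5.6 → f/4 → f/2.8 → f/2 → f/1.4 — 4 stops opened up (brighter).
Net change so far: 7 stops brighter. Offset with the shutter speed: 1/30 → 1/60 → 1/125 → 1/250 → 1/500 → 1/1000 → 1/2000 → 1/4000.

1/4000s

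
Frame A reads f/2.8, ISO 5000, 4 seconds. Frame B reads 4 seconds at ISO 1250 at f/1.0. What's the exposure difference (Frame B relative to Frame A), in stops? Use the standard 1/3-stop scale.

Aperture: f/2.8 → f/2.5 → f/2.2 → f/2 → f/1.8 → f/1.6 → f/1.4 → f/1.2 → f/1.1 → f/1.0 — 3 stops larger aperture (brighter).
Shutter speed: unchanged.
ISO: 5000 → 4000 → 3200 → 2500 → 2000 → 1600 → 1250 — 2 stops lower (darker).
Net: +3 −2 = +1 stop.

1 stop brighter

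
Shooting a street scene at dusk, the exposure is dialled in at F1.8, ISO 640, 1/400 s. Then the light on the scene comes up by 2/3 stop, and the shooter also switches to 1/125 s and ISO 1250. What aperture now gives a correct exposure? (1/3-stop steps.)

f/5.6

Scene light: 2/3 stop brighter.
Shutter speed: 1/400 → 1/320 → 1/250 → 1/200 → 1/160 → 1/125 — 1 2/3 stops slower (brighter).
ISO: 640 → 800 → 1000 → 1250 — 1 stop higher (brighter).
Net so far: 3 1/3 stops brighter. Aperture: f/1.8 → f/2 → f/2.2 → f/2.5 → f/2.8 → f/3.2 → f/3.5 → f/4 → f/4.5 → f/5 → f/5.6.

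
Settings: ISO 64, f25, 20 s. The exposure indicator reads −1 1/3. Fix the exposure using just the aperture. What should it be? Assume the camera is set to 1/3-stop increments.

Underexposed by 1 1/3 stops → need 1 1/3 stops brighter.
Aperture: f/25 → f/22 → f/20 → f/18 → f/16.

f/16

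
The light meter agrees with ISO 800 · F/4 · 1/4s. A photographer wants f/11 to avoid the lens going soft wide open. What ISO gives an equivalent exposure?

Aperture: f/4 → f/5.6 → f/8 → f/11 — 3 stops narrower (darker).
Need 3 stops brighter from the ISO: 800 → 1600 → 3200 → 6400.

ISO 6400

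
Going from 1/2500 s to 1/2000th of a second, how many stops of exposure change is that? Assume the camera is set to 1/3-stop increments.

1/2500 → 1/2000 — count the steps: 1 third-stops = 1/3 stop.

1/3 stop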